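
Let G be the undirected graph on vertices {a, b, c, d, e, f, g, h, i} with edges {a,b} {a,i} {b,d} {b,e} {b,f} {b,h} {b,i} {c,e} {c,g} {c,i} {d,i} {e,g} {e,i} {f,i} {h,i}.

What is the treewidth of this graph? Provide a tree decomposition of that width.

Treewidth 2.
One optimal decomposition is:
Bags: B1 = {b, e, i}  B2 = {b, h, i}  B3 = {b, f, i}  B4 = {c, e, i}  B5 = {b, d, i}  B6 = {c, e, g}  B7 = {a, b, i}
Tree: B1–B2, B1–B3, B1–B4, B2–B5, B4–B6, B1–B7

Every bag has size at most 3, so the width is 3 − 1 = 2 and tw(G) ≤ 2. On the other hand G contains the 3-clique {c, e, g}. A clique must lie in a single bag of any decomposition, so no decomposition can have width below 2. Hence tw(G) = 2 exactly.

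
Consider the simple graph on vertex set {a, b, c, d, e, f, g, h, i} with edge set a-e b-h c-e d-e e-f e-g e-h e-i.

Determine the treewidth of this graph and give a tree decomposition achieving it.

Treewidth 1.
One such decomposition:
Bags: B1 = {e, h}  B2 = {e, g}  B3 = {e, f}  B4 = {e, i}  B5 = {d, e}  B6 = {c, e}  B7 = {b, h}  B8 = {a, e}
Tree: B1–B2, B1–B3, B2–B4, B3–B5, B4–B6, B1–B7, B3–B8

The largest bag has 2 vertices, giving width 1; this decomposition certifies tw(G) ≤ 1. Any graph with an edge has treewidth ≥ 1, and G has the edge h–e. The upper and lower bounds meet at 1, so that is the treewidth.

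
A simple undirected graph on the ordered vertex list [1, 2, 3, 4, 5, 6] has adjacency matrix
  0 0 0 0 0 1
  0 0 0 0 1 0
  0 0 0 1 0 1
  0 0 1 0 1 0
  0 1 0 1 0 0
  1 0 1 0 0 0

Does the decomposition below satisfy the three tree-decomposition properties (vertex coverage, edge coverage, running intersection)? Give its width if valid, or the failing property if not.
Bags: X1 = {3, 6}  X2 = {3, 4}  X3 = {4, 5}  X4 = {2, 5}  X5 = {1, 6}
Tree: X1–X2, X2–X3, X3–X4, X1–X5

Yes; width 1.

Vertex coverage: the bags together contain {1, 2, 3, 4, 5, 6}, the full vertex set. Edge coverage: each edge of G has both endpoints in at least one bag. Running intersection: for every vertex, the bags containing it form a connected subtree. All three properties hold, so this is a valid tree decomposition of width max|bag| − 1 = 1, and hence tw(G) ≤ 1.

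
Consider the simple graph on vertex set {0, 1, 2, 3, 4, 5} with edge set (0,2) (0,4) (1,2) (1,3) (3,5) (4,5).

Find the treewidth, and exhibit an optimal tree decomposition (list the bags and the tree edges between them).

Treewidth 2.
One such decomposition:
Bags: B1 = {0, 2, 4}  B2 = {1, 2, 4}  B3 = {1, 3, 4}  B4 = {3, 4, 5}
Tree: B1–B2, B2–B3, B3–B4

Each bag holds 3 vertices, so the decomposition has width 2, which upper-bounds the treewidth. Since 4–0–2–1–3–5–4 is a cycle in G, G is not acyclic. Forests are exactly the graphs of treewidth ≤ 1, so tw(G) ≥ 2. Combining the bounds, tw(G) = 2.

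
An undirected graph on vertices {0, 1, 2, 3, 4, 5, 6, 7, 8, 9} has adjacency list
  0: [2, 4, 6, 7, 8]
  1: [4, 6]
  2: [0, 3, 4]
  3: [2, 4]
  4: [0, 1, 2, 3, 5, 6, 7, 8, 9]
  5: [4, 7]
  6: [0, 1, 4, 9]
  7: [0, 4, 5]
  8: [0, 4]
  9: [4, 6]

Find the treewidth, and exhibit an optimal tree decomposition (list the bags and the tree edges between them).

Each bag holds 3 vertices, so the decomposition has width 2, which upper-bounds the treewidth. On the other hand G contains the 3-clique {0, 4, 8}. A clique must lie in a single bag of any decomposition, so no decomposition can have width below 2. Therefore the treewidth is 2.

Treewidth 2.
Bags: B1 = {0, 4, 6}  B2 = {4, 6, 9}  B3 = {0, 4, 7}  B4 = {0, 2, 4}  B5 = {0, 4, 8}  B6 = {2, 3, 4}  B7 = {4, 5, 7}  B8 = {1, 4, 6}
Tree: B1–B2, B1–B3, B3–B4, B3–B5, B4–B6, B3–B7, B1–B8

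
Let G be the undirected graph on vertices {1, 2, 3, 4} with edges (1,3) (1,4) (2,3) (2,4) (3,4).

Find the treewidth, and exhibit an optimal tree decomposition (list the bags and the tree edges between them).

Treewidth 2.
One such decomposition:
Bags: B1 = {1, 3, 4}  B2 = {2, 3, 4}
Tree: B1–B2

The largest bag has 3 vertices, giving width 2; this decomposition certifies tw(G) ≤ 2. Conversely, {1, 3, 4} is a clique of size 3, and the vertices of any clique must share a bag in every tree decomposition; so some bag has ≥ 3 vertices and tw(G) ≥ 2. Combining the bounds, tw(G) = 2.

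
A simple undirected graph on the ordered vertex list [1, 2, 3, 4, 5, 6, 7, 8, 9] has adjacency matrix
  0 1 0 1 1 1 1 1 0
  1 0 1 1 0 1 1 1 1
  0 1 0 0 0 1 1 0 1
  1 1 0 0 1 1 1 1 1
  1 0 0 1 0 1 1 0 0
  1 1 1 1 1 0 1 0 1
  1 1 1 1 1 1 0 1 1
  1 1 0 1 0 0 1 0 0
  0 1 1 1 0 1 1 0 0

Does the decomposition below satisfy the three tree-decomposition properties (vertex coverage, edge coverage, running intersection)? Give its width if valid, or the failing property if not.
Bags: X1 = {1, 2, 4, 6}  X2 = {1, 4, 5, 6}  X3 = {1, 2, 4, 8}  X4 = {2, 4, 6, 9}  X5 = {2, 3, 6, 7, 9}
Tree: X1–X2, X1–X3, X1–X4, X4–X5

No — edge (7,1) lies in no bag.

A tree decomposition must satisfy three properties: every vertex lies in some bag; for every edge, both endpoints lie together in some bag; and for every vertex, the bags containing it form a connected subtree. Here edge (7,1) lies in no bag, so the decomposition is invalid.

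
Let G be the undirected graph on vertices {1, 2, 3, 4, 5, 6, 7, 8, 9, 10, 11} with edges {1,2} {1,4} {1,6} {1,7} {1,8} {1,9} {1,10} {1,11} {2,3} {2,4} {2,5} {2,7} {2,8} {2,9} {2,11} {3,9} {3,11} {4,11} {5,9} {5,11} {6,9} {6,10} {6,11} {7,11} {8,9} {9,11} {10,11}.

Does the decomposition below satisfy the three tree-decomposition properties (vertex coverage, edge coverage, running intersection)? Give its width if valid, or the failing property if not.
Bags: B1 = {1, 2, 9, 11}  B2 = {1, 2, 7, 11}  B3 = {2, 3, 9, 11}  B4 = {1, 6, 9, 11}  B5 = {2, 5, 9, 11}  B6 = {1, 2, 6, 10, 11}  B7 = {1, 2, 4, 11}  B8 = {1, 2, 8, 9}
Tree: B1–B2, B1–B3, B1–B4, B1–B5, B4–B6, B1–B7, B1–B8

No — bags containing vertex 2 are not connected in the tree.

A tree decomposition must satisfy three properties: every vertex lies in some bag; for every edge, both endpoints lie together in some bag; and for every vertex, the bags containing it form a connected subtree. Here bags containing vertex 2 are not connected in the tree, so the decomposition is invalid.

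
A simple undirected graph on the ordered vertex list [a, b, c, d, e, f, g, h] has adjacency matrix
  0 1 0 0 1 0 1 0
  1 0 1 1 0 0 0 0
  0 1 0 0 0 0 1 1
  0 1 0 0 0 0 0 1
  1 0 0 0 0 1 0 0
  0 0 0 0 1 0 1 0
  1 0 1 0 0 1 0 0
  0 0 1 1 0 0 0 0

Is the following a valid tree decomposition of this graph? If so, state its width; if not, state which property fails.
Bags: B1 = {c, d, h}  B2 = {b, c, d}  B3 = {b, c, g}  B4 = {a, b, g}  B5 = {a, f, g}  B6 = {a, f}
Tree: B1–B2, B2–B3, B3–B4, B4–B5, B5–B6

No — vertex e appears in no bag.

A tree decomposition must satisfy three properties: every vertex lies in some bag; for every edge, both endpoints lie together in some bag; and for every vertex, the bags containing it form a connected subtree. Here vertex e appears in no bag, so the decomposition is invalid.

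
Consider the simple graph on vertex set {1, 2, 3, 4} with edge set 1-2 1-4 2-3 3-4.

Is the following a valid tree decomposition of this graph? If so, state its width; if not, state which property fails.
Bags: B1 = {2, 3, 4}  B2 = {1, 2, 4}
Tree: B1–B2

Checking the three conditions: (i) the bags cover all of {1, 2, 3, 4}; (ii) for each edge, some bag contains both endpoints; (iii) the bags containing any fixed vertex form a subtree. All hold, so the decomposition is valid with width 3 − 1 = 2.

Yes; width 2.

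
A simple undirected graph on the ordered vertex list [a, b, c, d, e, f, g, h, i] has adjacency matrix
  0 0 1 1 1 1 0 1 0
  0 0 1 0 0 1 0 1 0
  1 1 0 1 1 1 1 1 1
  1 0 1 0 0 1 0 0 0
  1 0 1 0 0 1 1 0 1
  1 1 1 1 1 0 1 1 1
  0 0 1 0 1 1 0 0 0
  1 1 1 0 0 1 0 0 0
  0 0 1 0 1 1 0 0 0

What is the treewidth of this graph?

3

A width-3 tree decomposition is:
Bags: B1 = {a, c, e, f}  B2 = {a, c, f, h}  B3 = {b, c, f, h}  B4 = {c, e, f, i}  B5 = {c, e, f, g}  B6 = {a, c, d, f}
Tree: B1–B2, B2–B3, B1–B4, B4–B5, B2–B6
The largest bag has 4 vertices, giving width 3; this decomposition certifies tw(G) ≤ 3. For the lower bound, the 4 vertices {c, e, f, g} are pairwise adjacent, and any tree decomposition puts a clique entirely inside one bag — forcing width ≥ 3. Hence tw(G) = 3 exactly.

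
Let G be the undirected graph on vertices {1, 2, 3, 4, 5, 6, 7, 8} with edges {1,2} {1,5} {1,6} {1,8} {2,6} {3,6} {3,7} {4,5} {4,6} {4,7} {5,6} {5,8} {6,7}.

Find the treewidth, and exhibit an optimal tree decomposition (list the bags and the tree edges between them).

Treewidth 2.
Bags: B1 = {1, 5, 6}  B2 = {1, 5, 8}  B3 = {1, 2, 6}  B4 = {4, 5, 6}  B5 = {4, 6, 7}  B6 = {3, 6, 7}
Tree: B1–B2, B1–B3, B1–B4, B4–B5, B5–B6

Every bag has size at most 3, so the width is 3 − 1 = 2 and tw(G) ≤ 2. Conversely, {1, 5, 8} is a clique of size 3, and the vertices of any clique must share a bag in every tree decomposition; so some bag has ≥ 3 vertices and tw(G) ≥ 2. Hence tw(G) = 2 exactly.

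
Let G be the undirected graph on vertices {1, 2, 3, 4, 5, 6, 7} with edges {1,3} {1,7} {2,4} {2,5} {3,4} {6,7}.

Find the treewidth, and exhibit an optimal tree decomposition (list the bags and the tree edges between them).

The largest bag has 2 vertices, giving width 1; this decomposition certifies tw(G) ≤ 1. Any graph with an edge has treewidth ≥ 1, and G has the edge 5–2. Combining the bounds, tw(G) = 1.

Treewidth 1.
One optimal decomposition is:
Bags: B1 = {2, 5}  B2 = {2, 4}  B3 = {3, 4}  B4 = {1, 3}  B5 = {1, 7}  B6 = {6, 7}
Tree: B1–B2, B2–B3, B3–B4, B4–B5, B5–B6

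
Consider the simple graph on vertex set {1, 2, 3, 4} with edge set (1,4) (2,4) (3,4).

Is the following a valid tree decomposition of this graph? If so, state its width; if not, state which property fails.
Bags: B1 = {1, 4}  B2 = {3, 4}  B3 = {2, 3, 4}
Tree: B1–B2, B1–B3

A tree decomposition must satisfy three properties: every vertex lies in some bag; for every edge, both endpoints lie together in some bag; and for every vertex, the bags containing it form a connected subtree. Here bags containing vertex 3 are not connected in the tree, so the decomposition is invalid.

No — bags containing vertex 3 are not connected in the tree.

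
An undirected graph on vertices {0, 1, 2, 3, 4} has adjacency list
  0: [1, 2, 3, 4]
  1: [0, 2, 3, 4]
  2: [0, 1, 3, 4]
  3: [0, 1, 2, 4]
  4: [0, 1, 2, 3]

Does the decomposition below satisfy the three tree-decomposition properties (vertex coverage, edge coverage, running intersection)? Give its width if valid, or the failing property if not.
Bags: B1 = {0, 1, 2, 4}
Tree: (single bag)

A tree decomposition must satisfy three properties: every vertex lies in some bag; for every edge, both endpoints lie together in some bag; and for every vertex, the bags containing it form a connected subtree. Here vertex 3 appears in no bag, so the decomposition is invalid.

No — vertex 3 appears in no bag.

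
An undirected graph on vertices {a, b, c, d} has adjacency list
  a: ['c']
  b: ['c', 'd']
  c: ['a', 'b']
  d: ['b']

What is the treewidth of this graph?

1

A width-1 tree decomposition is:
Bags: B1 = {a, c}  B2 = {b, c}  B3 = {b, d}
Tree: B1–B2, B2–B3
The largest bag has 2 vertices, giving width 1; this decomposition certifies tw(G) ≤ 1. G has an edge, so its treewidth is at least 1. The upper and lower bounds meet at 1, so that is the treewidth.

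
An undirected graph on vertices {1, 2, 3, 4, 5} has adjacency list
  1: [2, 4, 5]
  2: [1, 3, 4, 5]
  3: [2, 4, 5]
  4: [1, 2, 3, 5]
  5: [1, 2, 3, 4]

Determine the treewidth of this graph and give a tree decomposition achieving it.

Treewidth 3.
One such decomposition:
Bags: B1 = {2, 3, 4, 5}  B2 = {1, 2, 4, 5}
Tree: B1–B2

Each bag holds 4 vertices, so the decomposition has width 3, which upper-bounds the treewidth. Conversely, {1, 2, 4, 5} is a clique of size 4, and the vertices of any clique must share a bag in every tree decomposition; so some bag has ≥ 4 vertices and tw(G) ≥ 3. Therefore the treewidth is 3.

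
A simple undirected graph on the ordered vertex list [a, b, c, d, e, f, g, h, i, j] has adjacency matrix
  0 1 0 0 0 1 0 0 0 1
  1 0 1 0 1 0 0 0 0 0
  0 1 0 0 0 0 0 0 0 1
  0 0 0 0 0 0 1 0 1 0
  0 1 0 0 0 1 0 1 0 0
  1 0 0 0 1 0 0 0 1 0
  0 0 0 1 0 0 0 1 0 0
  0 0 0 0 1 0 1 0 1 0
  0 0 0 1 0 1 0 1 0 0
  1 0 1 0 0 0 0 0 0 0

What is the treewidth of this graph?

A width-2 tree decomposition is:
Bags: B1 = {b, c, j}  B2 = {a, b, j}  B3 = {a, b, e}  B4 = {a, e, f}  B5 = {e, f, h}  B6 = {f, h, i}  B7 = {g, h, i}  B8 = {d, g, i}
Tree: B1–B2, B2–B3, B3–B4, B4–B5, B5–B6, B6–B7, B7–B8
Every bag has size at most 3, so the width is 3 − 1 = 2 and tw(G) ≤ 2. The edges c–j–a–b–c form a cycle, so G is not a tree and its treewidth is at least 2. Hence tw(G) = 2 exactly.

2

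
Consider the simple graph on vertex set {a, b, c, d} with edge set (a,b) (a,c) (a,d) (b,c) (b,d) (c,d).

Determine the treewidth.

3

A width-3 tree decomposition is:
Bags: B1 = {a, b, c, d}
Tree: (single bag)
A single bag containing all 4 vertices is trivially a valid decomposition of width 3. Conversely, {a, b, c, d} is a clique of size 4, and the vertices of any clique must share a bag in every tree decomposition; so some bag has ≥ 4 vertices and tw(G) ≥ 3. The upper and lower bounds meet at 3, so that is the treewidth.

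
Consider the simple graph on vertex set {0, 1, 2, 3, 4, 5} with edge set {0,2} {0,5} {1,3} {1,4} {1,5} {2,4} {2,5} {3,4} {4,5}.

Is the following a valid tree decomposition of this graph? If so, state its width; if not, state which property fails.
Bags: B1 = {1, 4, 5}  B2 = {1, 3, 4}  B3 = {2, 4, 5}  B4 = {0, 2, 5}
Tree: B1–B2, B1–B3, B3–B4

Vertex coverage: the bags together contain {0, 1, 2, 3, 4, 5}, the full vertex set. Edge coverage: each edge of G has both endpoints in at least one bag. Running intersection: for every vertex, the bags containing it form a connected subtree. All three properties hold, so this is a valid tree decomposition of width max|bag| − 1 = 2, and hence tw(G) ≤ 2.

Yes; width 2.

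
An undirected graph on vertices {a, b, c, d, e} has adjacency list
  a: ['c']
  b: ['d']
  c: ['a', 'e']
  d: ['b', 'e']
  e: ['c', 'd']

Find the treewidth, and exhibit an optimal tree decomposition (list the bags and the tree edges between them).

The largest bag has 2 vertices, giving width 1; this decomposition certifies tw(G) ≤ 1. G has an edge, so its treewidth is at least 1. The upper and lower bounds meet at 1, so that is the treewidth.

Treewidth 1.
Bags: B1 = {b, d}  B2 = {d, e}  B3 = {c, e}  B4 = {a, c}
Tree: B1–B2, B2–B3, B3–B4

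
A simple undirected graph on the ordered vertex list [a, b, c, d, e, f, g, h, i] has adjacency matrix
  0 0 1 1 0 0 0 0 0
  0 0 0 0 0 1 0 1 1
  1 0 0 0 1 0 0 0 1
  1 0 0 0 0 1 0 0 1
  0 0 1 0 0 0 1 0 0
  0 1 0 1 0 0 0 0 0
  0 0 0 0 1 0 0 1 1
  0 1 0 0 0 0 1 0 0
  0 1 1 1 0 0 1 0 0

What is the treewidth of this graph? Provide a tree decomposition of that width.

The largest bag has 4 vertices, giving width 3; this decomposition certifies tw(G) ≤ 3. For the lower bound: the 4 vertex sets {a,d,f}, {c}, {i}, {b,e,g,h} are disjoint, each induces a connected subgraph, and every pair is joined by at least one edge of G. Contracting each set to a single vertex therefore yields K_{4} as a minor, and since treewidth is minor-monotone, tw(G) ≥ tw(K_{4}) = 3. The upper and lower bounds meet at 3, so that is the treewidth.

Treewidth 3.
One optimal decomposition is:
Bags: B1 = {a, c, d, f}  B2 = {c, d, f, i}  B3 = {b, c, f, i}  B4 = {b, c, e, i}  B5 = {b, e, g, i}  B6 = {b, e, g, h}
Tree: B1–B2, B2–B3, B3–B4, B4–B5, B5–B6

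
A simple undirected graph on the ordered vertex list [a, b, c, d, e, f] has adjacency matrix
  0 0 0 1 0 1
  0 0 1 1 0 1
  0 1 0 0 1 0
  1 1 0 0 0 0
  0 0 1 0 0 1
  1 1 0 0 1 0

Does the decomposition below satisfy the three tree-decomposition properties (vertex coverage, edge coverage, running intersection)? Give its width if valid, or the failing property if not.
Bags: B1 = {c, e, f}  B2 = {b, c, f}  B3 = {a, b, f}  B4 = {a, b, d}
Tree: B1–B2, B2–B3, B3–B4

Yes; width 2.

Vertex coverage: the bags together contain {a, b, c, d, e, f}, the full vertex set. Edge coverage: each edge of G has both endpoints in at least one bag. Running intersection: for every vertex, the bags containing it form a connected subtree. All three properties hold, so this is a valid tree decomposition of width max|bag| − 1 = 2, and hence tw(G) ≤ 2.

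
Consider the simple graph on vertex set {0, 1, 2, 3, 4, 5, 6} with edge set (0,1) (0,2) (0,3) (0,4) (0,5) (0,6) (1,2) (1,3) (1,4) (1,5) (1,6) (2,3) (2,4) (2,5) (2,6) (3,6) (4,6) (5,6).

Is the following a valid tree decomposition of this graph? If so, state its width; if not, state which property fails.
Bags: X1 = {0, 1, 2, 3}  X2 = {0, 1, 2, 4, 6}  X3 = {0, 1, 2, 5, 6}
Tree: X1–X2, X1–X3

A tree decomposition must satisfy three properties: every vertex lies in some bag; for every edge, both endpoints lie together in some bag; and for every vertex, the bags containing it form a connected subtree. Here edge (6,3) lies in no bag, so the decomposition is invalid.

No — edge (6,3) lies in no bag.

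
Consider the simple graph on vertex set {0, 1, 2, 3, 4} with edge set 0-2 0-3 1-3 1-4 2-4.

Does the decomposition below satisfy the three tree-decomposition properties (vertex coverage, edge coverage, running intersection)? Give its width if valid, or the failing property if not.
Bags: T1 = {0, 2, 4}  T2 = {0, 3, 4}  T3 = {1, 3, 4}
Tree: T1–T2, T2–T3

Yes; width 2.

Every vertex of G appears in some bag (union = {0, 1, 2, 3, 4}); every edge is covered by a bag; and for each vertex v the set of bags containing v is connected in the bag tree. The decomposition is therefore valid. The largest bag has 3 vertices, so the width is 2.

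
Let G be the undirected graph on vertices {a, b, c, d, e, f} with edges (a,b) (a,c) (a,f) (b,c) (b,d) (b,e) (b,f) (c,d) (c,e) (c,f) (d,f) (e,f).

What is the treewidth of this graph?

A width-3 tree decomposition is:
Bags: B1 = {b, c, e, f}  B2 = {a, b, c, f}  B3 = {b, c, d, f}
Tree: B1–B2, B1–B3
Every bag has size at most 4, so the width is 4 − 1 = 3 and tw(G) ≤ 3. For the lower bound, the 4 vertices {b, c, d, f} are pairwise adjacent, and any tree decomposition puts a clique entirely inside one bag — forcing width ≥ 3. Hence tw(G) = 3 exactly.

3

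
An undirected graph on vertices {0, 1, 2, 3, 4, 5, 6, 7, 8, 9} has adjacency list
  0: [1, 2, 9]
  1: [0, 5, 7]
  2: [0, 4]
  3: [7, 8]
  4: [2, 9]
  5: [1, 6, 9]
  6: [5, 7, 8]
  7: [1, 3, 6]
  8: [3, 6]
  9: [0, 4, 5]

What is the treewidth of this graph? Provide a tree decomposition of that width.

Every bag has size at most 3, so the width is 3 − 1 = 2 and tw(G) ≤ 2. The edges 2–4–9–0–2 form a cycle, so G is not a tree and its treewidth is at least 2. Combining the bounds, tw(G) = 2.

Treewidth 2.
One optimal decomposition is:
Bags: B1 = {0, 2, 4}  B2 = {0, 4, 9}  B3 = {0, 1, 9}  B4 = {1, 5, 9}  B5 = {1, 5, 7}  B6 = {5, 6, 7}  B7 = {3, 6, 7}  B8 = {3, 6, 8}
Tree: B1–B2, B2–B3, B3–B4, B4–B5, B5–B6, B6–B7, B7–B8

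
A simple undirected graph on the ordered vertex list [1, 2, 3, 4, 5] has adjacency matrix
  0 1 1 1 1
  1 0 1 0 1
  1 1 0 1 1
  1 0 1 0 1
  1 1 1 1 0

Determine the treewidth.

A width-3 tree decomposition is:
Bags: B1 = {1, 2, 3, 5}  B2 = {1, 3, 4, 5}
Tree: B1–B2
Every bag has size at most 4, so the width is 4 − 1 = 3 and tw(G) ≤ 3. For the lower bound, the 4 vertices {1, 2, 3, 5} are pairwise adjacent, and any tree decomposition puts a clique entirely inside one bag — forcing width ≥ 3. Hence tw(G) = 3 exactly.

3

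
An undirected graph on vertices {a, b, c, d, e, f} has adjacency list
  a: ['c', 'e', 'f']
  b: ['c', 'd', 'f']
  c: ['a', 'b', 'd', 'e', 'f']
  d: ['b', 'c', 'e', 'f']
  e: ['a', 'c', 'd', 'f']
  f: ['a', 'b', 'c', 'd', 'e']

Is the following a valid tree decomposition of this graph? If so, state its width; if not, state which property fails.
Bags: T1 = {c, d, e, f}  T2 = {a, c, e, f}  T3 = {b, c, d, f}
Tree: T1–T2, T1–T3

Checking the three conditions: (i) the bags cover all of {a, b, c, d, e, f}; (ii) for each edge, some bag contains both endpoints; (iii) the bags containing any fixed vertex form a subtree. All hold, so the decomposition is valid with width 4 − 1 = 3.

Yes; width 3.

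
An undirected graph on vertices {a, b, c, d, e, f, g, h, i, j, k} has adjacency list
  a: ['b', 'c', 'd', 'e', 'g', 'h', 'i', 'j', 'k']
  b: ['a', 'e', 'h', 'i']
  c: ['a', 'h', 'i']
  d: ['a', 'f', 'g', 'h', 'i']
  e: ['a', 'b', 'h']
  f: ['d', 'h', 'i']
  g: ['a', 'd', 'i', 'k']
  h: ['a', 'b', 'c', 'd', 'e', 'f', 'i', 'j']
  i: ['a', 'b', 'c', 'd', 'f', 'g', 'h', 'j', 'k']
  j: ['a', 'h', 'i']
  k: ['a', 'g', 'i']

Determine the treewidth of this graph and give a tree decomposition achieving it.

Treewidth 3.
One optimal decomposition is:
Bags: B1 = {a, c, h, i}  B2 = {a, d, h, i}  B3 = {a, h, i, j}  B4 = {a, b, h, i}  B5 = {a, d, g, i}  B6 = {a, b, e, h}  B7 = {a, g, i, k}  B8 = {d, f, h, i}
Tree: B1–B2, B2–B3, B2–B4, B2–B5, B4–B6, B5–B7, B2–B8

The largest bag has 4 vertices, giving width 3; this decomposition certifies tw(G) ≤ 3. Conversely, {a, b, e, h} is a clique of size 4, and the vertices of any clique must share a bag in every tree decomposition; so some bag has ≥ 4 vertices and tw(G) ≥ 3. Therefore the treewidth is 3.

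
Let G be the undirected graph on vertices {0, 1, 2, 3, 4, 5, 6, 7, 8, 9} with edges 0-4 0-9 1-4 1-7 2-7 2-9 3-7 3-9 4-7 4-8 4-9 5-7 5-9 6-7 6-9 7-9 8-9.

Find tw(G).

2

A width-2 tree decomposition is:
Bags: B1 = {4, 7, 9}  B2 = {2, 7, 9}  B3 = {6, 7, 9}  B4 = {4, 8, 9}  B5 = {1, 4, 7}  B6 = {3, 7, 9}  B7 = {0, 4, 9}  B8 = {5, 7, 9}
Tree: B1–B2, B2–B3, B1–B4, B1–B5, B3–B6, B1–B7, B6–B8
Every bag has size at most 3, so the width is 3 − 1 = 2 and tw(G) ≤ 2. On the other hand G contains the 3-clique {1, 4, 7}. A clique must lie in a single bag of any decomposition, so no decomposition can have width below 2. Combining the bounds, tw(G) = 2.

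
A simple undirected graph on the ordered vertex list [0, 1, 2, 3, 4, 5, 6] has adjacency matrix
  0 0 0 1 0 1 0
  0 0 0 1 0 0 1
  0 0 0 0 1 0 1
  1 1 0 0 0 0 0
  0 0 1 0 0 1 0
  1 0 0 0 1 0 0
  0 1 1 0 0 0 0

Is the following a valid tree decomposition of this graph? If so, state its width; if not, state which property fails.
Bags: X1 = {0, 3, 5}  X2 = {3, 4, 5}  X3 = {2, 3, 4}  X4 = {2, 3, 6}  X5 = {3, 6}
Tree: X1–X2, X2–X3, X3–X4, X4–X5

A tree decomposition must satisfy three properties: every vertex lies in some bag; for every edge, both endpoints lie together in some bag; and for every vertex, the bags containing it form a connected subtree. Here vertex 1 appears in no bag, so the decomposition is invalid.

No — vertex 1 appears in no bag.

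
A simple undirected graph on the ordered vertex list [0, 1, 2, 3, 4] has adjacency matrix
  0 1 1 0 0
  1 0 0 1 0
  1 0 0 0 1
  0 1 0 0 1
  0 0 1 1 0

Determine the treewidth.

2

A width-2 tree decomposition is:
Bags: B1 = {1, 3, 4}  B2 = {0, 1, 4}  B3 = {0, 2, 4}
Tree: B1–B2, B2–B3
The largest bag has 3 vertices, giving width 2; this decomposition certifies tw(G) ≤ 2. The edges 4–3–1–0–2–4 form a cycle, so G is not a tree and its treewidth is at least 2. Hence tw(G) = 2 exactly.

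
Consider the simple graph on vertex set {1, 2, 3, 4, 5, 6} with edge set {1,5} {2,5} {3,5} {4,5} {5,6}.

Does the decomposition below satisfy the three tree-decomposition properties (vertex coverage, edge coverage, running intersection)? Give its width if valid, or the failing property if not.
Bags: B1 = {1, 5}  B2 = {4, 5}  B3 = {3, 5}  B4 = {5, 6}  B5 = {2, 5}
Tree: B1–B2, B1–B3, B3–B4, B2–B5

Yes; width 1.

Checking the three conditions: (i) the bags cover all of {1, 2, 3, 4, 5, 6}; (ii) for each edge, some bag contains both endpoints; (iii) the bags containing any fixed vertex form a subtree. All hold, so the decomposition is valid with width 2 − 1 = 1.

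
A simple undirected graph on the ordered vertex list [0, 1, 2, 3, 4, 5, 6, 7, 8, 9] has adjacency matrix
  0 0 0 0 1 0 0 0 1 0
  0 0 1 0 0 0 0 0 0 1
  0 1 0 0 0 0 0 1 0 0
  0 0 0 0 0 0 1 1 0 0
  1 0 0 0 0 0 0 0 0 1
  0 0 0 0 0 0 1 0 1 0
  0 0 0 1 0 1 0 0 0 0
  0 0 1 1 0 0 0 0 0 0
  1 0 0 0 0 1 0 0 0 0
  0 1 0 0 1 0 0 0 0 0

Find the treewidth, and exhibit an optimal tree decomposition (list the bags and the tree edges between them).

Treewidth 2.
One optimal decomposition is:
Bags: B1 = {5, 6, 8}  B2 = {3, 6, 8}  B3 = {3, 7, 8}  B4 = {2, 7, 8}  B5 = {1, 2, 8}  B6 = {1, 8, 9}  B7 = {4, 8, 9}  B8 = {0, 4, 8}
Tree: B1–B2, B2–B3, B3–B4, B4–B5, B5–B6, B6–B7, B7–B8

The largest bag has 3 vertices, giving width 2; this decomposition certifies tw(G) ≤ 2. The edges 8–5–6–3–7–2–1–9–4–0–8 form a cycle, so G is not a tree and its treewidth is at least 2. Hence tw(G) = 2 exactly.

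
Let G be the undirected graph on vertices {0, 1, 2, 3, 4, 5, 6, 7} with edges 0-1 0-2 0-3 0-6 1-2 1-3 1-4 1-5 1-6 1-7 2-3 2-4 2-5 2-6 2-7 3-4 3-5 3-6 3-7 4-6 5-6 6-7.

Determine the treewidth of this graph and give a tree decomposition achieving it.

Treewidth 4.
Bags: B1 = {0, 1, 2, 3, 6}  B2 = {1, 2, 3, 6, 7}  B3 = {1, 2, 3, 5, 6}  B4 = {1, 2, 3, 4, 6}
Tree: B1–B2, B2–B3, B1–B4

Each bag holds 5 vertices, so the decomposition has width 4, which upper-bounds the treewidth. On the other hand G contains the 5-clique {0, 1, 2, 3, 6}. A clique must lie in a single bag of any decomposition, so no decomposition can have width below 4. Hence tw(G) = 4 exactly.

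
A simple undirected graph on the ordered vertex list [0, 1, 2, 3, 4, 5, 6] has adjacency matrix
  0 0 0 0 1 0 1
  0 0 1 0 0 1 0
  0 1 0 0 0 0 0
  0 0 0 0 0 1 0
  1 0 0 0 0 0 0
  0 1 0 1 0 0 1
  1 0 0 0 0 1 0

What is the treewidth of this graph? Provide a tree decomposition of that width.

The largest bag has 2 vertices, giving width 1; this decomposition certifies tw(G) ≤ 1. Since G has at least one edge (e.g. 5–3), it is not an edgeless graph, so tw(G) ≥ 1. Hence tw(G) = 1 exactly.

Treewidth 1.
One such decomposition:
Bags: B1 = {3, 5}  B2 = {5, 6}  B3 = {0, 6}  B4 = {0, 4}  B5 = {1, 5}  B6 = {1, 2}
Tree: B1–B2, B2–B3, B3–B4, B2–B5, B5–B6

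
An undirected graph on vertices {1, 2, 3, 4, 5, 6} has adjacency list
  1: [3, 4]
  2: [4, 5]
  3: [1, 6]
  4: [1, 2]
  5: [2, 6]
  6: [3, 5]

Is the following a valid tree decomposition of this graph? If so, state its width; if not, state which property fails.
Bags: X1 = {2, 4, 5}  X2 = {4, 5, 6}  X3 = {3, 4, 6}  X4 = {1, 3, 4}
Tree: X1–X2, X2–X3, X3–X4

Vertex coverage: the bags together contain {1, 2, 3, 4, 5, 6}, the full vertex set. Edge coverage: each edge of G has both endpoints in at least one bag. Running intersection: for every vertex, the bags containing it form a connected subtree. All three properties hold, so this is a valid tree decomposition of width max|bag| − 1 = 2, and hence tw(G) ≤ 2.

Yes; width 2.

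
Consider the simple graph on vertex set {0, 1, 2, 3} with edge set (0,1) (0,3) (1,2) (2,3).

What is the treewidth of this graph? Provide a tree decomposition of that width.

Every bag has size at most 3, so the width is 3 − 1 = 2 and tw(G) ≤ 2. Since 2–1–0–3–2 is a cycle in G, G is not acyclic. Forests are exactly the graphs of treewidth ≤ 1, so tw(G) ≥ 2. Combining the bounds, tw(G) = 2.

Treewidth 2.
One such decomposition:
Bags: B1 = {0, 1, 2}  B2 = {0, 2, 3}
Tree: B1–B2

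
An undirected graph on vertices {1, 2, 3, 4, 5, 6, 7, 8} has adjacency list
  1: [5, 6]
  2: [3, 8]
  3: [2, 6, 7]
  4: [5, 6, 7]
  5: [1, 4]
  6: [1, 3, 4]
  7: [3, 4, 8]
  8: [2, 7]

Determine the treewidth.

A width-2 tree decomposition is:
Bags: B1 = {2, 3, 8}  B2 = {3, 7, 8}  B3 = {3, 6, 7}  B4 = {4, 6, 7}  B5 = {1, 4, 6}  B6 = {1, 4, 5}
Tree: B1–B2, B2–B3, B3–B4, B4–B5, B5–B6
Every bag has size at most 3, so the width is 3 − 1 = 2 and tw(G) ≤ 2. Since 2–8–7–3–2 is a cycle in G, G is not acyclic. Forests are exactly the graphs of treewidth ≤ 1, so tw(G) ≥ 2. Therefore the treewidth is 2.

2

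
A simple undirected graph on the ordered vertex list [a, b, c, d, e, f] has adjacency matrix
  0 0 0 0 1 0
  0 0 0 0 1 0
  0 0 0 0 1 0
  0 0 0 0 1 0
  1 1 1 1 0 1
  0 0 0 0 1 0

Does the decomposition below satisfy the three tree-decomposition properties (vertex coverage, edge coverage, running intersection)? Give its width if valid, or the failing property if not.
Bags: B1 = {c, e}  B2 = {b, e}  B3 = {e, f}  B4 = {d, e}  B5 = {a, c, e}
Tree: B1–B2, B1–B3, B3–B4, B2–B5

A tree decomposition must satisfy three properties: every vertex lies in some bag; for every edge, both endpoints lie together in some bag; and for every vertex, the bags containing it form a connected subtree. Here bags containing vertex c are not connected in the tree, so the decomposition is invalid.

No — bags containing vertex c are not connected in the tree.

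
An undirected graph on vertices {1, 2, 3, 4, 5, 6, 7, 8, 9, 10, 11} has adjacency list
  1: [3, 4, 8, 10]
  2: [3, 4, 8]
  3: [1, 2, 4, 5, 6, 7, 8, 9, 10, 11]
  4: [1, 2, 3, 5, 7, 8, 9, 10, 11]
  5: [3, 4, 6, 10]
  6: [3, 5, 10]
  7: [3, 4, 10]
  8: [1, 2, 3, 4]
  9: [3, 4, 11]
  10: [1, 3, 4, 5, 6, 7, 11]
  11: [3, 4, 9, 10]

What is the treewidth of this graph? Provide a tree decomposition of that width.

The largest bag has 4 vertices, giving width 3; this decomposition certifies tw(G) ≤ 3. Conversely, {1, 3, 4, 8} is a clique of size 4, and the vertices of any clique must share a bag in every tree decomposition; so some bag has ≥ 4 vertices and tw(G) ≥ 3. The upper and lower bounds meet at 3, so that is the treewidth.

Treewidth 3.
One such decomposition:
Bags: B1 = {3, 4, 5, 10}  B2 = {3, 4, 7, 10}  B3 = {3, 4, 10, 11}  B4 = {3, 4, 9, 11}  B5 = {1, 3, 4, 10}  B6 = {1, 3, 4, 8}  B7 = {2, 3, 4, 8}  B8 = {3, 5, 6, 10}
Tree: B1–B2, B2–B3, B3–B4, B1–B5, B5–B6, B6–B7, B1–B8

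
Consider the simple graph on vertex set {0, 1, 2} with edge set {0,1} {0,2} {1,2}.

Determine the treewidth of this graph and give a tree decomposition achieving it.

Treewidth 2.
Bags: B1 = {0, 1, 2}
Tree: (single bag)

With just one bag of size 3, the width is 3 − 1 = 2, so tw(G) ≤ 2. Conversely, {0, 1, 2} is a clique of size 3, and the vertices of any clique must share a bag in every tree decomposition; so some bag has ≥ 3 vertices and tw(G) ≥ 2. Combining the bounds, tw(G) = 2.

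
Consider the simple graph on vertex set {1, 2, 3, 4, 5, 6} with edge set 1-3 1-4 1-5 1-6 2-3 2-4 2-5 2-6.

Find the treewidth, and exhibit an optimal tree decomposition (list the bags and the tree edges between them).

Treewidth 2.
Bags: B1 = {1, 2, 4}  B2 = {1, 2, 5}  B3 = {1, 2, 3}  B4 = {1, 2, 6}
Tree: B1–B2, B2–B3, B3–B4

Every bag has size at most 3, so the width is 3 − 1 = 2 and tw(G) ≤ 2. For the lower bound, G contains the cycle 4–2–5–1–4, so G is not a forest; only forests have treewidth ≤ 1, hence tw(G) ≥ 2. Combining the bounds, tw(G) = 2.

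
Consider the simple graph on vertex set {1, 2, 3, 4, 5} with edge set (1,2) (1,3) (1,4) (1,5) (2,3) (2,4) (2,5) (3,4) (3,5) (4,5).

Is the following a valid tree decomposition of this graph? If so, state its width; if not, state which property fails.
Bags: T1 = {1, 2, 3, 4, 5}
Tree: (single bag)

Checking the three conditions: (i) the bags cover all of {1, 2, 3, 4, 5}; (ii) for each edge, some bag contains both endpoints; (iii) the bags containing any fixed vertex form a subtree. All hold, so the decomposition is valid with width 5 − 1 = 4.

Yes; width 4.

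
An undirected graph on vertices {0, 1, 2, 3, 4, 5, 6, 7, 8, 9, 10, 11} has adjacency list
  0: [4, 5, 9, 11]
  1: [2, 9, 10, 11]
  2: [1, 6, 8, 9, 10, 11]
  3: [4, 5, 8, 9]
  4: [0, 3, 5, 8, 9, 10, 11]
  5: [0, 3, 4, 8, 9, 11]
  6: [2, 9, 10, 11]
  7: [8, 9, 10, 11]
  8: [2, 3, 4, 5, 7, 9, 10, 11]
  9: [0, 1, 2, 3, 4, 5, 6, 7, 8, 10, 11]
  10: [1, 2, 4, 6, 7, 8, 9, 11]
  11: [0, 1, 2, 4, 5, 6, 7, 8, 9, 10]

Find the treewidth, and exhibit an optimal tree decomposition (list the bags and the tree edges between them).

Each bag holds 5 vertices, so the decomposition has width 4, which upper-bounds the treewidth. For the lower bound, the 5 vertices {0, 4, 5, 9, 11} are pairwise adjacent, and any tree decomposition puts a clique entirely inside one bag — forcing width ≥ 4. Combining the bounds, tw(G) = 4.

Treewidth 4.
One such decomposition:
Bags: B1 = {2, 8, 9, 10, 11}  B2 = {4, 8, 9, 10, 11}  B3 = {4, 5, 8, 9, 11}  B4 = {1, 2, 9, 10, 11}  B5 = {7, 8, 9, 10, 11}  B6 = {2, 6, 9, 10, 11}  B7 = {3, 4, 5, 8, 9}  B8 = {0, 4, 5, 9, 11}
Tree: B1–B2, B2–B3, B1–B4, B1–B5, B4–B6, B3–B7, B3–B8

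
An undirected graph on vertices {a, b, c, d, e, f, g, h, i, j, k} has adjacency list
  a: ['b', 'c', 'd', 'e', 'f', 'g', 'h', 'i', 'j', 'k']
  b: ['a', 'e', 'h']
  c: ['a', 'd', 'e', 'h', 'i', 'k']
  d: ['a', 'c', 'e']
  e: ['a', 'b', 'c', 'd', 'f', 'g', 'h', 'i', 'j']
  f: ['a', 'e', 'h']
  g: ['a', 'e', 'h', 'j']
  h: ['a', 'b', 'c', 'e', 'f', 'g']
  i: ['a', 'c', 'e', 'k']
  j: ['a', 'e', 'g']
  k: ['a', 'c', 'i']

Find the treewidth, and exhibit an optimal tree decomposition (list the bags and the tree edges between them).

The largest bag has 4 vertices, giving width 3; this decomposition certifies tw(G) ≤ 3. On the other hand G contains the 4-clique {a, c, d, e}. A clique must lie in a single bag of any decomposition, so no decomposition can have width below 3. The upper and lower bounds meet at 3, so that is the treewidth.

Treewidth 3.
One such decomposition:
Bags: B1 = {a, c, e, h}  B2 = {a, e, g, h}  B3 = {a, c, e, i}  B4 = {a, c, i, k}  B5 = {a, e, f, h}  B6 = {a, b, e, h}  B7 = {a, e, g, j}  B8 = {a, c, d, e}
Tree: B1–B2, B1–B3, B3–B4, B2–B5, B5–B6, B2–B7, B3–B8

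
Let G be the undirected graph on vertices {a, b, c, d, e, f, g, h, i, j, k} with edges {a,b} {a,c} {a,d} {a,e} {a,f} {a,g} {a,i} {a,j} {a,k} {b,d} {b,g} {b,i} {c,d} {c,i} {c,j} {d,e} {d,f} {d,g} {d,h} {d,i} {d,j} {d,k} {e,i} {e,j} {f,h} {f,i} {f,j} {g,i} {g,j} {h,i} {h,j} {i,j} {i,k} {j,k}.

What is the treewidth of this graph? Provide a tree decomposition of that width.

The largest bag has 5 vertices, giving width 4; this decomposition certifies tw(G) ≤ 4. For the lower bound, the 5 vertices {d, f, h, i, j} are pairwise adjacent, and any tree decomposition puts a clique entirely inside one bag — forcing width ≥ 4. Therefore the treewidth is 4.

Treewidth 4.
Bags: B1 = {a, d, f, i, j}  B2 = {a, d, i, j, k}  B3 = {d, f, h, i, j}  B4 = {a, d, e, i, j}  B5 = {a, c, d, i, j}  B6 = {a, d, g, i, j}  B7 = {a, b, d, g, i}
Tree: B1–B2, B1–B3, B1–B4, B2–B5, B5–B6, B6–B7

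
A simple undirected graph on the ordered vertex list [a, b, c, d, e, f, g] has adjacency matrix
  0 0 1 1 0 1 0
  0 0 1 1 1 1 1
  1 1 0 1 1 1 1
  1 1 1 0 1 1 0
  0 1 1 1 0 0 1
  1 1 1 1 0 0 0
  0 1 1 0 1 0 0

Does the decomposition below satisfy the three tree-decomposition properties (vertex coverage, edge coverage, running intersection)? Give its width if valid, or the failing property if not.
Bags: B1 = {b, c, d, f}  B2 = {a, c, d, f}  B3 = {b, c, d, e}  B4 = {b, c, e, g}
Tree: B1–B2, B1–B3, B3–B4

Checking the three conditions: (i) the bags cover all of {a, b, c, d, e, f, g}; (ii) for each edge, some bag contains both endpoints; (iii) the bags containing any fixed vertex form a subtree. All hold, so the decomposition is valid with width 4 − 1 = 3.

Yes; width 3.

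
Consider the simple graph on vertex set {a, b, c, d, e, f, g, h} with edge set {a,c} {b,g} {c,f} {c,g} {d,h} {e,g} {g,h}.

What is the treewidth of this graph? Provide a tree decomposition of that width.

Every bag has size at most 2, so the width is 2 − 1 = 1 and tw(G) ≤ 1. Since G has at least one edge (e.g. f–c), it is not an edgeless graph, so tw(G) ≥ 1. Therefore the treewidth is 1.

Treewidth 1.
One optimal decomposition is:
Bags: B1 = {c, f}  B2 = {a, c}  B3 = {c, g}  B4 = {g, h}  B5 = {b, g}  B6 = {e, g}  B7 = {d, h}
Tree: B1–B2, B2–B3, B3–B4, B4–B5, B5–B6, B4–B7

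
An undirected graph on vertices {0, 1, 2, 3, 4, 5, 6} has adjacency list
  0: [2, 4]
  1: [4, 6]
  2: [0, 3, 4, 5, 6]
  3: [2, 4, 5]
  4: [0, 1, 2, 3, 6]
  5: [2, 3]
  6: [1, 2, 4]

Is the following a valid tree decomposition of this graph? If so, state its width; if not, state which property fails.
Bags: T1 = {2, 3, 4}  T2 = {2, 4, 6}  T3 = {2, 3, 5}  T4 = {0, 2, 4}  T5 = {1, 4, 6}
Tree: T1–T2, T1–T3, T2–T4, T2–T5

Checking the three conditions: (i) the bags cover all of {0, 1, 2, 3, 4, 5, 6}; (ii) for each edge, some bag contains both endpoints; (iii) the bags containing any fixed vertex form a subtree. All hold, so the decomposition is valid with width 3 − 1 = 2.

Yes; width 2.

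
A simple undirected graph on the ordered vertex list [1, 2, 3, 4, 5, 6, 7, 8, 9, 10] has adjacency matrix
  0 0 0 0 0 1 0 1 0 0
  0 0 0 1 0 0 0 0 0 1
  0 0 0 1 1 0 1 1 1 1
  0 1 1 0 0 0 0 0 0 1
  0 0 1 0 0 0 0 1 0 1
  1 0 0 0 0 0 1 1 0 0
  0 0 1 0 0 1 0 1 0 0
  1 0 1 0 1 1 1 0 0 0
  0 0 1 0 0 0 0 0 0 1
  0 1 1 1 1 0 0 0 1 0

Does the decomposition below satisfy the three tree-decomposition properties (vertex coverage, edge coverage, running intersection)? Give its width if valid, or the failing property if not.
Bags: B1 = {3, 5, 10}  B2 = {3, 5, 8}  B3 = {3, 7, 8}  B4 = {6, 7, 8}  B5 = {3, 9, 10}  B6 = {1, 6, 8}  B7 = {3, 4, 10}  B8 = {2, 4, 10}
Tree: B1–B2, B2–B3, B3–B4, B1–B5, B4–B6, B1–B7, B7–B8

Yes; width 2.

Every vertex of G appears in some bag (union = {1, 2, 3, 4, 5, 6, 7, 8, 9, 10}); every edge is covered by a bag; and for each vertex v the set of bags containing v is connected in the bag tree. The decomposition is therefore valid. The largest bag has 3 vertices, so the width is 2.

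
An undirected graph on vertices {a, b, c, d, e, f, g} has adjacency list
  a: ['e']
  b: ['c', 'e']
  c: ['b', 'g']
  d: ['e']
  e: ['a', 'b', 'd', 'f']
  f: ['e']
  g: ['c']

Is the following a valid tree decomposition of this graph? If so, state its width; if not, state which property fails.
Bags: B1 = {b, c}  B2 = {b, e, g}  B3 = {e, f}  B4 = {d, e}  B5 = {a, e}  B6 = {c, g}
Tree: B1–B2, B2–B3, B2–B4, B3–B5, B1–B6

A tree decomposition must satisfy three properties: every vertex lies in some bag; for every edge, both endpoints lie together in some bag; and for every vertex, the bags containing it form a connected subtree. Here bags containing vertex g are not connected in the tree, so the decomposition is invalid.

No — bags containing vertex g are not connected in the tree.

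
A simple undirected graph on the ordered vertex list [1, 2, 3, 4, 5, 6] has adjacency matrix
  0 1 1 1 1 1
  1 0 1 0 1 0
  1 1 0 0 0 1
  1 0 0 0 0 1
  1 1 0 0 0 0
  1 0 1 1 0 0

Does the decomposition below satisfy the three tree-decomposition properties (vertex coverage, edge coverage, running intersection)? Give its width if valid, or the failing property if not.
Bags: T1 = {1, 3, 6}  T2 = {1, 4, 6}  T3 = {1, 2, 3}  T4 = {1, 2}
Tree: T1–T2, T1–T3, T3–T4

No — vertex 5 appears in no bag.

A tree decomposition must satisfy three properties: every vertex lies in some bag; for every edge, both endpoints lie together in some bag; and for every vertex, the bags containing it form a connected subtree. Here vertex 5 appears in no bag, so the decomposition is invalid.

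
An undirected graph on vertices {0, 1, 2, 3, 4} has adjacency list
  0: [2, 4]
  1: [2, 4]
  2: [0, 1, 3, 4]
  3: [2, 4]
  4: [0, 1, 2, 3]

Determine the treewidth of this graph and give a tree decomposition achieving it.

Treewidth 2.
One such decomposition:
Bags: B1 = {0, 2, 4}  B2 = {1, 2, 4}  B3 = {2, 3, 4}
Tree: B1–B2, B2–B3

Each bag holds 3 vertices, so the decomposition has width 2, which upper-bounds the treewidth. For the lower bound, the 3 vertices {0, 2, 4} are pairwise adjacent, and any tree decomposition puts a clique entirely inside one bag — forcing width ≥ 2. Therefore the treewidth is 2.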